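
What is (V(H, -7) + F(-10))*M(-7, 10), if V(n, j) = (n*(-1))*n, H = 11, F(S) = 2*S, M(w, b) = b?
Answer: -1410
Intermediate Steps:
V(n, j) = -n**2 (V(n, j) = (-n)*n = -n**2)
(V(H, -7) + F(-10))*M(-7, 10) = (-1*11**2 + 2*(-10))*10 = (-1*121 - 20)*10 = (-121 - 20)*10 = -141*10 = -1410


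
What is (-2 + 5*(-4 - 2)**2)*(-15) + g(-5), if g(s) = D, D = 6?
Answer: -2664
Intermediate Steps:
g(s) = 6
(-2 + 5*(-4 - 2)**2)*(-15) + g(-5) = (-2 + 5*(-4 - 2)**2)*(-15) + 6 = (-2 + 5*(-6)**2)*(-15) + 6 = (-2 + 5*36)*(-15) + 6 = (-2 + 180)*(-15) + 6 = 178*(-15) + 6 = -2670 + 6 = -2664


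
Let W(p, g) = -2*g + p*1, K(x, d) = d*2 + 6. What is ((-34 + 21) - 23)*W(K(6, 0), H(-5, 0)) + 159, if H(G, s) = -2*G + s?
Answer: 663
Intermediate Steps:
H(G, s) = s - 2*G
K(x, d) = 6 + 2*d (K(x, d) = 2*d + 6 = 6 + 2*d)
W(p, g) = p - 2*g (W(p, g) = -2*g + p = p - 2*g)
((-34 + 21) - 23)*W(K(6, 0), H(-5, 0)) + 159 = ((-34 + 21) - 23)*((6 + 2*0) - 2*(0 - 2*(-5))) + 159 = (-13 - 23)*((6 + 0) - 2*(0 + 10)) + 159 = -36*(6 - 2*10) + 159 = -36*(6 - 20) + 159 = -36*(-14) + 159 = 504 + 159 = 663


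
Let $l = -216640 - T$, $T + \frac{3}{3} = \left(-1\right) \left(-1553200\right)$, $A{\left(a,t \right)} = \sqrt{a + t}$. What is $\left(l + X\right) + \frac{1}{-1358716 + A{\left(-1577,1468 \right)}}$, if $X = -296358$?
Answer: $- \frac{3814425226176095421}{1846109168765} - \frac{i \sqrt{109}}{1846109168765} \approx -2.0662 \cdot 10^{6} - 5.6553 \cdot 10^{-12} i$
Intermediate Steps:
$T = 1553199$ ($T = -1 - -1553200 = -1 + 1553200 = 1553199$)
$l = -1769839$ ($l = -216640 - 1553199 = -1769839$)
$\left(l + X\right) + \frac{1}{-1358716 + A{\left(-1577,1468 \right)}} = \left(-1769839 - 296358\right) + \frac{1}{-1358716 + \sqrt{-1577 + 1468}} = -2066197 + \frac{1}{-1358716 + \sqrt{-109}} = -2066197 + \frac{1}{-1358716 + i \sqrt{109}}$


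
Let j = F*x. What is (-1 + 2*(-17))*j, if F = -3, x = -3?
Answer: -315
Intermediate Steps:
j = 9 (j = -3*(-3) = 9)
(-1 + 2*(-17))*j = (-1 + 2*(-17))*9 = (-1 - 34)*9 = -35*9 = -315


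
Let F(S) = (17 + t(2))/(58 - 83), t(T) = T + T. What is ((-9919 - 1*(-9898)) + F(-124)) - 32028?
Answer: -801246/25 ≈ -32050.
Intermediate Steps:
t(T) = 2*T
F(S) = -21/25 (F(S) = (17 + 2*2)/(58 - 83) = (17 + 4)/(-25) = 21*(-1/25) = -21/25)
((-9919 - 1*(-9898)) + F(-124)) - 32028 = ((-9919 - 1*(-9898)) - 21/25) - 32028 = ((-9919 + 9898) - 21/25) - 32028 = (-21 - 21/25) - 32028 = -546/25 - 32028 = -801246/25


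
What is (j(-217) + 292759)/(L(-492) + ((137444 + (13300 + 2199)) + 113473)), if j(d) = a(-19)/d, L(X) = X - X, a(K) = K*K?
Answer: 31764171/28906136 ≈ 1.0989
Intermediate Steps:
a(K) = K²
L(X) = 0
j(d) = 361/d (j(d) = (-19)²/d = 361/d)
(j(-217) + 292759)/(L(-492) + ((137444 + (13300 + 2199)) + 113473)) = (361/(-217) + 292759)/(0 + ((137444 + (13300 + 2199)) + 113473)) = (361*(-1/217) + 292759)/(0 + ((137444 + 15499) + 113473)) = (-361/217 + 292759)/(0 + (152943 + 113473)) = 63528342/(217*(0 + 266416)) = (63528342/217)/266416 = (63528342/217)*(1/266416) = 31764171/28906136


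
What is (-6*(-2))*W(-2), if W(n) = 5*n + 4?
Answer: -72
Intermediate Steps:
W(n) = 4 + 5*n
(-6*(-2))*W(-2) = (-6*(-2))*(4 + 5*(-2)) = 12*(4 - 10) = 12*(-6) = -72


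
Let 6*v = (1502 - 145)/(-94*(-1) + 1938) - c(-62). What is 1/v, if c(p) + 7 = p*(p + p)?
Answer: -4064/5202145 ≈ -0.00078122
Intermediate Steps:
c(p) = -7 + 2*p² (c(p) = -7 + p*(p + p) = -7 + p*(2*p) = -7 + 2*p²)
v = -5202145/4064 (v = ((1502 - 145)/(-94*(-1) + 1938) - (-7 + 2*(-62)²))/6 = (1357/(94 + 1938) - (-7 + 2*3844))/6 = (1357/2032 - (-7 + 7688))/6 = (1357*(1/2032) - 1*7681)/6 = (1357/2032 - 7681)/6 = (⅙)*(-15606435/2032) = -5202145/4064 ≈ -1280.1)
1/v = 1/(-5202145/4064) = -4064/5202145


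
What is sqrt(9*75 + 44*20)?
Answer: sqrt(1555) ≈ 39.433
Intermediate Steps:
sqrt(9*75 + 44*20) = sqrt(675 + 880) = sqrt(1555)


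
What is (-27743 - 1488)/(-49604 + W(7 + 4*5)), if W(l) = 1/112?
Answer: 3273872/5555647 ≈ 0.58929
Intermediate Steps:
W(l) = 1/112
(-27743 - 1488)/(-49604 + W(7 + 4*5)) = (-27743 - 1488)/(-49604 + 1/112) = -29231/(-5555647/112) = -29231*(-112/5555647) = 3273872/5555647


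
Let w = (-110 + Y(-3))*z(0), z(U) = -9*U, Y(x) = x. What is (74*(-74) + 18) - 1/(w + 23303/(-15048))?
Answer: -127172726/23303 ≈ -5457.4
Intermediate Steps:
w = 0 (w = (-110 - 3)*(-9*0) = -113*0 = 0)
(74*(-74) + 18) - 1/(w + 23303/(-15048)) = (74*(-74) + 18) - 1/(0 + 23303/(-15048)) = (-5476 + 18) - 1/(0 + 23303*(-1/15048)) = -5458 - 1/(0 - 23303/15048) = -5458 - 1/(-23303/15048) = -5458 - 1*(-15048/23303) = -5458 + 15048/23303 = -127172726/23303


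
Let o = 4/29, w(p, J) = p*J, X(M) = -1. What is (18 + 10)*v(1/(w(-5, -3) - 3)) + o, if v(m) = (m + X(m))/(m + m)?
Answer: -4462/29 ≈ -153.86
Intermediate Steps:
w(p, J) = J*p
o = 4/29 (o = 4*(1/29) = 4/29 ≈ 0.13793)
v(m) = (-1 + m)/(2*m) (v(m) = (m - 1)/(m + m) = (-1 + m)/((2*m)) = (-1 + m)*(1/(2*m)) = (-1 + m)/(2*m))
(18 + 10)*v(1/(w(-5, -3) - 3)) + o = (18 + 10)*((-1 + 1/(-3*(-5) - 3))/(2*(1/(-3*(-5) - 3)))) + 4/29 = 28*((-1 + 1/(15 - 3))/(2*(1/(15 - 3)))) + 4/29 = 28*((-1 + 1/12)/(2*(1/12))) + 4/29 = 28*((1/2)*12*(-11/12)) + 4/29 = 28*(-11/2) + 4/29 = -154 + 4/29 = -4462/29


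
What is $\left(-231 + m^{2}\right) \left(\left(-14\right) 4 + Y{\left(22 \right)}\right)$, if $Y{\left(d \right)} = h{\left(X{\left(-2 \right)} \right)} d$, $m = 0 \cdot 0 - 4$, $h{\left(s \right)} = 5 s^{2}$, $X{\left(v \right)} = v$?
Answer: $-82560$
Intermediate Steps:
$m = -4$ ($m = 0 - 4 = -4$)
$Y{\left(d \right)} = 20 d$ ($Y{\left(d \right)} = 5 \left(-2\right)^{2} d = 5 \cdot 4 d = 20 d$)
$\left(-231 + m^{2}\right) \left(\left(-14\right) 4 + Y{\left(22 \right)}\right) = \left(-231 + \left(-4\right)^{2}\right) \left(\left(-14\right) 4 + 20 \cdot 22\right) = \left(-231 + 16\right) \left(-56 + 440\right) = \left(-215\right) 384 = -82560$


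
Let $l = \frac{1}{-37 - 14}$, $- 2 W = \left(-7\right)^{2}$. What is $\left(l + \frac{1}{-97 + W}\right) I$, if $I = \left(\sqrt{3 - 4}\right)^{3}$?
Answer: $\frac{115 i}{4131} \approx 0.027838 i$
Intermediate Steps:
$W = - \frac{49}{2}$ ($W = - \frac{\left(-7\right)^{2}}{2} = \left(- \frac{1}{2}\right) 49 = - \frac{49}{2} \approx -24.5$)
$I = - i$ ($I = \left(\sqrt{-1}\right)^{3} = i^{3} = - i \approx - 1.0 i$)
$l = - \frac{1}{51}$ ($l = \frac{1}{-51} = - \frac{1}{51} \approx -0.019608$)
$\left(l + \frac{1}{-97 + W}\right) I = \left(- \frac{1}{51} + \frac{1}{-97 - \frac{49}{2}}\right) \left(- i\right) = \left(- \frac{1}{51} + \frac{1}{- \frac{243}{2}}\right) \left(- i\right) = \left(- \frac{1}{51} - \frac{2}{243}\right) \left(- i\right) = - \frac{115 \left(- i\right)}{4131} = \frac{115 i}{4131}$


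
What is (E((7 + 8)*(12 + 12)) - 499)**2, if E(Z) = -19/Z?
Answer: 32277356281/129600 ≈ 2.4905e+5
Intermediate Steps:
(E((7 + 8)*(12 + 12)) - 499)**2 = (-19*1/((7 + 8)*(12 + 12)) - 499)**2 = (-19/(15*24) - 499)**2 = (-19/360 - 499)**2 = (-179659/360)**2 = 32277356281/129600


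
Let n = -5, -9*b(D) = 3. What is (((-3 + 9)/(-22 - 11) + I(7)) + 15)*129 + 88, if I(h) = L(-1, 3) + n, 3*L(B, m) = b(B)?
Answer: 44227/33 ≈ 1340.2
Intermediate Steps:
b(D) = -⅓ (b(D) = -⅑*3 = -⅓)
L(B, m) = -⅑ (L(B, m) = (⅓)*(-⅓) = -⅑)
I(h) = -46/9 (I(h) = -⅑ - 5 = -46/9)
(((-3 + 9)/(-22 - 11) + I(7)) + 15)*129 + 88 = (((-3 + 9)/(-22 - 11) - 46/9) + 15)*129 + 88 = ((6/(-33) - 46/9) + 15)*129 + 88 = ((6*(-1/33) - 46/9) + 15)*129 + 88 = ((-2/11 - 46/9) + 15)*129 + 88 = (-524/99 + 15)*129 + 88 = (961/99)*129 + 88 = 41323/33 + 88 = 44227/33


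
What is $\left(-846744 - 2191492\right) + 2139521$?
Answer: $-898715$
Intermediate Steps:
$\left(-846744 - 2191492\right) + 2139521 = -3038236 + 2139521 = -898715$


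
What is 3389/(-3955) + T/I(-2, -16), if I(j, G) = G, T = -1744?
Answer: 427706/3955 ≈ 108.14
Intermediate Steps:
3389/(-3955) + T/I(-2, -16) = 3389/(-3955) - 1744/(-16) = 3389*(-1/3955) - 1744*(-1/16) = -3389/3955 + 109 = 427706/3955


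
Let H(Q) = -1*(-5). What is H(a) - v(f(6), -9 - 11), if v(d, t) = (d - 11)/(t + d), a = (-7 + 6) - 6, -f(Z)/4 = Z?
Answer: 185/44 ≈ 4.2045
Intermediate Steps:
f(Z) = -4*Z
a = -7 (a = -1 - 6 = -7)
H(Q) = 5
v(d, t) = (-11 + d)/(d + t)
H(a) - v(f(6), -9 - 11) = 5 - (-11 - 4*6)/(-4*6 + (-9 - 11)) = 5 - (-11 - 24)/(-24 - 20) = 5 - (-35)/(-44) = 5 - (-1)*(-35)/44 = 5 - 1*35/44 = 5 - 35/44 = 185/44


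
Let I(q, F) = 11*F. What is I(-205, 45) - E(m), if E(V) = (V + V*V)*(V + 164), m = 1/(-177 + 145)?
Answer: 16382817/32768 ≈ 499.96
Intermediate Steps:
m = -1/32 (m = 1/(-32) = -1/32 ≈ -0.031250)
E(V) = (164 + V)*(V + V**2) (E(V) = (V + V**2)*(164 + V) = (164 + V)*(V + V**2))
I(-205, 45) - E(m) = 11*45 - (-1)*(164 + (-1/32)**2 + 165*(-1/32))/32 = 495 - (-1)*(164 + 1/1024 - 165/32)/32 = 495 - (-1)*162657/(32*1024) = 495 - 1*(-162657/32768) = 495 + 162657/32768 = 16382817/32768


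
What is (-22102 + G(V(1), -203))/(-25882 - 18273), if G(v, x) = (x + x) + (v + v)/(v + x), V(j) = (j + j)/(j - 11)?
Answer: 11434063/22430740 ≈ 0.50975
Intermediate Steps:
V(j) = 2*j/(-11 + j) (V(j) = (2*j)/(-11 + j) = 2*j/(-11 + j))
G(v, x) = 2*x + 2*v/(v + x) (G(v, x) = 2*x + (2*v)/(v + x) = 2*x + 2*v/(v + x))
(-22102 + G(V(1), -203))/(-25882 - 18273) = (-22102 + 2*(2*1/(-11 + 1) + (-203)² + (2*1/(-11 + 1))*(-203))/(2*1/(-11 + 1) - 203))/(-25882 - 18273) = (-22102 + 2*(2*1/(-10) + 41209 + (2*1/(-10))*(-203))/(2*1/(-10) - 203))/(-44155) = (-22102 + 2*(2*1*(-⅒) + 41209 + (2*1*(-⅒))*(-203))/(2*1*(-⅒) - 203))*(-1/44155) = (-22102 + 2*(-⅕ + 41209 - ⅕*(-203))/(-⅕ - 203))*(-1/44155) = (-22102 + 2*(-⅕ + 41209 + 203/5)/(-1016/5))*(-1/44155) = (-22102 + 2*(-5/1016)*(206247/5))*(-1/44155) = (-22102 - 206247/508)*(-1/44155) = -11434063/508*(-1/44155) = 11434063/22430740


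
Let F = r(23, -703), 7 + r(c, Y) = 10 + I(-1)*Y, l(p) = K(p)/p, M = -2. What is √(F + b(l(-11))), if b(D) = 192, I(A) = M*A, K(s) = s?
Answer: I*√1211 ≈ 34.799*I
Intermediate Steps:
I(A) = -2*A
l(p) = 1 (l(p) = p/p = 1)
r(c, Y) = 3 + 2*Y (r(c, Y) = -7 + (10 + (-2*(-1))*Y) = -7 + (10 + 2*Y) = 3 + 2*Y)
F = -1403 (F = 3 + 2*(-703) = 3 - 1406 = -1403)
√(F + b(l(-11))) = √(-1403 + 192) = √(-1211) = I*√1211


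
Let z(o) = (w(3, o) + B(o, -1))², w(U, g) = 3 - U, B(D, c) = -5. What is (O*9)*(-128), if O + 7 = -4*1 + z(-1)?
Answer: -16128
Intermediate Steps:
z(o) = 25 (z(o) = ((3 - 1*3) - 5)² = ((3 - 3) - 5)² = (0 - 5)² = (-5)² = 25)
O = 14 (O = -7 + (-4*1 + 25) = -7 + (-4 + 25) = -7 + 21 = 14)
(O*9)*(-128) = (14*9)*(-128) = 126*(-128) = -16128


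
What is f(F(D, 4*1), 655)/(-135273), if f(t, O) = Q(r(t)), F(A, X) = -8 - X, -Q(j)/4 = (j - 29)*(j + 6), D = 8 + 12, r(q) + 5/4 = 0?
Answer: -2299/541092 ≈ -0.0042488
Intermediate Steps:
r(q) = -5/4 (r(q) = -5/4 + 0 = -5/4)
D = 20
Q(j) = -4*(-29 + j)*(6 + j) (Q(j) = -4*(j - 29)*(j + 6) = -4*(-29 + j)*(6 + j))
f(t, O) = 2299/4 (f(t, O) = 696 - 4*(-5/4)**2 + 92*(-5/4) = 696 - 4*25/16 - 115 = 696 - 25/4 - 115 = 2299/4)
f(F(D, 4*1), 655)/(-135273) = (2299/4)/(-135273) = (2299/4)*(-1/135273) = -2299/541092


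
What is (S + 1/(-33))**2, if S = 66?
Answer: 4739329/1089 ≈ 4352.0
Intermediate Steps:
(S + 1/(-33))**2 = (66 + 1/(-33))**2 = (66 - 1/33)**2 = (2177/33)**2 = 4739329/1089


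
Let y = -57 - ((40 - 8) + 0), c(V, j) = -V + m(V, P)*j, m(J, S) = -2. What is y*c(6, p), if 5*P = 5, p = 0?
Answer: 534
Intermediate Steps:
P = 1 (P = (⅕)*5 = 1)
c(V, j) = -V - 2*j
y = -89 (y = -57 - (32 + 0) = -57 - 1*32 = -57 - 32 = -89)
y*c(6, p) = -89*(-1*6 - 2*0) = -89*(-6 + 0) = -89*(-6) = 534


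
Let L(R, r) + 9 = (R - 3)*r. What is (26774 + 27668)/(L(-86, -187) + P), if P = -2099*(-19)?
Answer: 54442/56515 ≈ 0.96332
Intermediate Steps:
L(R, r) = -9 + r*(-3 + R) (L(R, r) = -9 + (R - 3)*r = -9 + (-3 + R)*r = -9 + r*(-3 + R))
P = 39881
(26774 + 27668)/(L(-86, -187) + P) = (26774 + 27668)/((-9 - 3*(-187) - 86*(-187)) + 39881) = 54442/((-9 + 561 + 16082) + 39881) = 54442/(16634 + 39881) = 54442/56515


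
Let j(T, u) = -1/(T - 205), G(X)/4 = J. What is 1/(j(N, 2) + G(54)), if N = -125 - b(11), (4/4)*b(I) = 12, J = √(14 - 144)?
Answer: 342/243285121 - 467856*I*√130/243285121 ≈ 1.4058e-6 - 0.021926*I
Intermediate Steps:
J = I*√130 (J = √(-130) = I*√130 ≈ 11.402*I)
b(I) = 12
G(X) = 4*I*√130 (G(X) = 4*(I*√130) = 4*I*√130)
N = -137 (N = -125 - 1*12 = -125 - 12 = -137)
j(T, u) = -1/(-205 + T)
1/(j(N, 2) + G(54)) = 1/(-1/(-205 - 137) + 4*I*√130) = 1/(-1/(-342) + 4*I*√130) = 1/(-1*(-1/342) + 4*I*√130) = 1/(1/342 + 4*I*√130)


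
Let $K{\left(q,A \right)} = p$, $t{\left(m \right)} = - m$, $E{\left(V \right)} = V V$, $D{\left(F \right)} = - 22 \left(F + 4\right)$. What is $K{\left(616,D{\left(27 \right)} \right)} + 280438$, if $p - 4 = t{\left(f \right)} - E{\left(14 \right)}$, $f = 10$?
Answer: $280236$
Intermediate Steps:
$D{\left(F \right)} = -88 - 22 F$ ($D{\left(F \right)} = - 22 \left(4 + F\right) = -88 - 22 F$)
$E{\left(V \right)} = V^{2}$
$p = -202$ ($p = 4 - 206 = -202$)
$K{\left(q,A \right)} = -202$
$K{\left(616,D{\left(27 \right)} \right)} + 280438 = -202 + 280438 = 280236$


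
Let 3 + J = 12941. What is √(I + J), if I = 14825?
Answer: √27763 ≈ 166.62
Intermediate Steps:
J = 12938 (J = -3 + 12941 = 12938)
√(I + J) = √(14825 + 12938) = √27763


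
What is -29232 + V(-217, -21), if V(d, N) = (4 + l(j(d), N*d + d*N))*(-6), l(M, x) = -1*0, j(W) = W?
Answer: -29256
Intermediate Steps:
l(M, x) = 0
V(d, N) = -24 (V(d, N) = (4 + 0)*(-6) = 4*(-6) = -24)
-29232 + V(-217, -21) = -29232 - 24 = -29256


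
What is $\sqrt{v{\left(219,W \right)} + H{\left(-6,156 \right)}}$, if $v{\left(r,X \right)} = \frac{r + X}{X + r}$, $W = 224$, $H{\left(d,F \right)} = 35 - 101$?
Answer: $i \sqrt{65} \approx 8.0623 i$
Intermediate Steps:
$H{\left(d,F \right)} = -66$ ($H{\left(d,F \right)} = 35 - 101 = -66$)
$v{\left(r,X \right)} = 1$ ($v{\left(r,X \right)} = \frac{X + r}{X + r} = 1$)
$\sqrt{v{\left(219,W \right)} + H{\left(-6,156 \right)}} = \sqrt{1 - 66} = \sqrt{-65} = i \sqrt{65}$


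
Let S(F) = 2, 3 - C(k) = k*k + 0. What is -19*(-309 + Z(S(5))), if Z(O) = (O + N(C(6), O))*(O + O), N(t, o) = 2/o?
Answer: 5643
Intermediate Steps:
C(k) = 3 - k² (C(k) = 3 - (k*k + 0) = 3 - (k² + 0) = 3 - k²)
Z(O) = 2*O*(O + 2/O) (Z(O) = (O + 2/O)*(O + O) = (O + 2/O)*(2*O) = 2*O*(O + 2/O))
-19*(-309 + Z(S(5))) = -19*(-309 + (4 + 2*2²)) = -19*(-309 + (4 + 2*4)) = -19*(-309 + (4 + 8)) = -19*(-309 + 12) = -19*(-297) = 5643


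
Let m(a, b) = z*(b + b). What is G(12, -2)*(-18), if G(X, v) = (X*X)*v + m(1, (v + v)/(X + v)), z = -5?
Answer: 5112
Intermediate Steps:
m(a, b) = -10*b (m(a, b) = -5*(b + b) = -10*b)
G(X, v) = v*X² - 20*v/(X + v) (G(X, v) = (X*X)*v - 10*(v + v)/(X + v) = X²*v - 10*2*v/(X + v) = v*X² - 20*v/(X + v))
G(12, -2)*(-18) = -2*(-20 + 12²*(12 - 2))/(12 - 2)*(-18) = -2*(-20 + 144*10)/10*(-18) = -2*⅒*(-20 + 1440)*(-18) = -2*⅒*1420*(-18) = -284*(-18) = 5112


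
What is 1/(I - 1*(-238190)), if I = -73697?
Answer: 1/164493 ≈ 6.0793e-6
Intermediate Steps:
1/(I - 1*(-238190)) = 1/(-73697 - 1*(-238190)) = 1/(-73697 + 238190) = 1/164493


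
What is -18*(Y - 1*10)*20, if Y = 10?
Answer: 0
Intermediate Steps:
-18*(Y - 1*10)*20 = -18*(10 - 1*10)*20 = -18*(10 - 10)*20 = -18*0*20 = 0*20 = 0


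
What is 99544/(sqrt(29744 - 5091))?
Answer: 99544*sqrt(24653)/24653 ≈ 633.99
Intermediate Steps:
99544/(sqrt(29744 - 5091)) = 99544/(sqrt(24653)) = 99544*(sqrt(24653)/24653) = 99544*sqrt(24653)/24653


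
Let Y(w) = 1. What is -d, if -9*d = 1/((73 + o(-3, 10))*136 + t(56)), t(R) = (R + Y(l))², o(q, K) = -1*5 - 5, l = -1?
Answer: 1/106353 ≈ 9.4026e-6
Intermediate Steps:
o(q, K) = -10 (o(q, K) = -5 - 5 = -10)
t(R) = (1 + R)² (t(R) = (R + 1)² = (1 + R)²)
d = -1/106353 (d = -1/(9*((73 - 10)*136 + (1 + 56)²)) = -1/(9*(63*136 + 57²)) = -1/(9*(8568 + 3249)) = -⅑/11817 = -⅑*1/11817 = -1/106353 ≈ -9.4026e-6)
-d = -1*(-1/106353) = 1/106353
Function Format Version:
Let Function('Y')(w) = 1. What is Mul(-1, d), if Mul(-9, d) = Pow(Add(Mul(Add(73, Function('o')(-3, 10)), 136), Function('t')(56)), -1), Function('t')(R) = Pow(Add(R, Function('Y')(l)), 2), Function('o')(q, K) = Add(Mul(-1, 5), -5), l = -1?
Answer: Rational(1, 106353) ≈ 9.4026e-6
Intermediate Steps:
Function('o')(q, K) = -10 (Function('o')(q, K) = Add(-5, -5) = -10)
Function('t')(R) = Pow(Add(1, R), 2) (Function('t')(R) = Pow(Add(R, 1), 2) = Pow(Add(1, R), 2))
d = Rational(-1, 106353) (d = Mul(Rational(-1, 9), Pow(Add(Mul(Add(73, -10), 136), Pow(Add(1, 56), 2)), -1)) = Mul(Rational(-1, 9), Pow(Add(Mul(63, 136), Pow(57, 2)), -1)) = Mul(Rational(-1, 9), Pow(Add(8568, 3249), -1)) = Mul(Rational(-1, 9), Pow(11817, -1)) = Mul(Rational(-1, 9), Rational(1, 11817)) = Rational(-1, 106353) ≈ -9.4026e-6)
Mul(-1, d) = Mul(-1, Rational(-1, 106353)) = Rational(1, 106353)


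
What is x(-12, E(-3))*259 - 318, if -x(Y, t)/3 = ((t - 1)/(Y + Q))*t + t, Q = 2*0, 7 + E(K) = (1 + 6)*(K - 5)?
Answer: 309705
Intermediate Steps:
E(K) = -42 + 7*K (E(K) = -7 + (1 + 6)*(K - 5) = -7 + 7*(-5 + K) = -7 + (-35 + 7*K) = -42 + 7*K)
Q = 0
x(Y, t) = -3*t - 3*t*(-1 + t)/Y (x(Y, t) = -3*(((t - 1)/(Y + 0))*t + t) = -3*(((-1 + t)/Y)*t + t) = -3*(t*(-1 + t)/Y + t) = -3*(t + t*(-1 + t)/Y) = -3*t - 3*t*(-1 + t)/Y)
x(-12, E(-3))*259 - 318 = (3*(-42 + 7*(-3))*(1 - 1*(-12) - (-42 + 7*(-3)))/(-12))*259 - 318 = (3*(-42 - 21)*(-1/12)*(1 + 12 - (-42 - 21)))*259 - 318 = (3*(-63)*(-1/12)*(1 + 12 - 1*(-63)))*259 - 318 = (3*(-63)*(-1/12)*(1 + 12 + 63))*259 - 318 = (3*(-63)*(-1/12)*76)*259 - 318 = 1197*259 - 318 = 310023 - 318 = 309705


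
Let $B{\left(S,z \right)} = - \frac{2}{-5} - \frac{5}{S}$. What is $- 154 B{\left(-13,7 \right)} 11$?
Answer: $- \frac{86394}{65} \approx -1329.1$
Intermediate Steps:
$B{\left(S,z \right)} = \frac{2}{5} - \frac{5}{S}$ ($B{\left(S,z \right)} = \left(-2\right) \left(- \frac{1}{5}\right) - \frac{5}{S} = \frac{2}{5} - \frac{5}{S}$)
$- 154 B{\left(-13,7 \right)} 11 = - 154 \left(\frac{2}{5} - \frac{5}{-13}\right) 11 = - 154 \left(\frac{2}{5} - - \frac{5}{13}\right) 11 = - 154 \left(\frac{2}{5} + \frac{5}{13}\right) 11 = \left(-154\right) \frac{51}{65} \cdot 11 = \left(- \frac{7854}{65}\right) 11 = - \frac{86394}{65}$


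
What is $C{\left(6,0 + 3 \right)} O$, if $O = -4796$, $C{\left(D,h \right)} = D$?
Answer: $-28776$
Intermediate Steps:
$C{\left(6,0 + 3 \right)} O = 6 \left(-4796\right) = -28776$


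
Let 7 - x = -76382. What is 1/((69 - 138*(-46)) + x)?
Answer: 1/82806 ≈ 1.2076e-5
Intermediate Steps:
x = 76389 (x = 7 - 1*(-76382) = 7 + 76382 = 76389)
1/((69 - 138*(-46)) + x) = 1/((69 - 138*(-46)) + 76389) = 1/((69 + 6348) + 76389) = 1/(6417 + 76389) = 1/82806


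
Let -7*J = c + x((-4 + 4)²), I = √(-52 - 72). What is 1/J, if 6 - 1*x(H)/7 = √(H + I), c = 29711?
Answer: 7/(-29753 + 7*√2*31^(¼)*√I) ≈ -0.0002354 - 1.3075e-7*I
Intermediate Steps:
I = 2*I*√31 (I = √(-124) = 2*I*√31 ≈ 11.136*I)
x(H) = 42 - 7*√(H + 2*I*√31)
J = -29753/7 + √2*31^(¼)*√I (J = -(29711 + (42 - 7*√((-4 + 4)² + 2*I*√31)))/7 = -(29711 + (42 - 7*√(0² + 2*I*√31)))/7 = -(29711 + (42 - 7*√(0 + 2*I*√31)))/7 = -(29711 + (42 - 7*√2*31^(¼)*√I))/7 = -(29753 - 7*√2*31^(¼)*√I)/7 = -29753/7 + √2*31^(¼)*√I ≈ -4248.1 + 2.3596*I)
1/J = 1/(-29753/7 + 31^(¼)*(1 + I))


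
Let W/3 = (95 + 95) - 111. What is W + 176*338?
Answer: 59725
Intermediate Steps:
W = 237 (W = 3*((95 + 95) - 111) = 3*(190 - 111) = 3*79 = 237)
W + 176*338 = 237 + 176*338 = 237 + 59488 = 59725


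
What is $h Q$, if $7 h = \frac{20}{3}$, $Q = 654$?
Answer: $\frac{4360}{7} \approx 622.86$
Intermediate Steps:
$h = \frac{20}{21}$ ($h = \frac{20 \cdot \frac{1}{3}}{7} = \frac{1}{7} \cdot \frac{20}{3} = \frac{20}{21} \approx 0.95238$)
$h Q = \frac{20}{21} \cdot 654 = \frac{4360}{7}$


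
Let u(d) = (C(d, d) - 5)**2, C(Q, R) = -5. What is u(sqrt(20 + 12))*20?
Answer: 2000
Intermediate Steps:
u(d) = 100 (u(d) = (-5 - 5)**2 = (-10)**2 = 100)
u(sqrt(20 + 12))*20 = 100*20 = 2000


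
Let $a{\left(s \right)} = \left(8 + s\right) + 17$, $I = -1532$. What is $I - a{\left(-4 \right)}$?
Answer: $-1553$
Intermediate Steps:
$a{\left(s \right)} = 25 + s$
$I - a{\left(-4 \right)} = -1532 - \left(25 - 4\right) = -1532 - 21 = -1553$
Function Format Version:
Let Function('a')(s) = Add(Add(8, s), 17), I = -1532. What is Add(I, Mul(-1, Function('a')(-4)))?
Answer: -1553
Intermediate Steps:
Function('a')(s) = Add(25, s)
Add(I, Mul(-1, Function('a')(-4))) = Add(-1532, Mul(-1, Add(25, -4))) = Add(-1532, Mul(-1, 21)) = Add(-1532, -21) = -1553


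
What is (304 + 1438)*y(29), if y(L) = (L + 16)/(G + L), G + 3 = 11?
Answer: 78390/37 ≈ 2118.6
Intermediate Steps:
G = 8 (G = -3 + 11 = 8)
y(L) = (16 + L)/(8 + L) (y(L) = (L + 16)/(8 + L) = (16 + L)/(8 + L))
(304 + 1438)*y(29) = (304 + 1438)*((16 + 29)/(8 + 29)) = 1742*(45/37) = 78390/37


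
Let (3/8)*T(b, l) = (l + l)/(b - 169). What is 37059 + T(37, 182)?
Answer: 3668113/99 ≈ 37052.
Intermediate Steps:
T(b, l) = 16*l/(3*(-169 + b)) (T(b, l) = 8*((l + l)/(b - 169))/3 = 8*((2*l)/(-169 + b))/3 = 8*(2*l/(-169 + b))/3 = 16*l/(3*(-169 + b)))
37059 + T(37, 182) = 37059 + (16/3)*182/(-169 + 37) = 37059 + (16/3)*182/(-132) = 37059 + (16/3)*182*(-1/132) = 37059 - 728/99 = 3668113/99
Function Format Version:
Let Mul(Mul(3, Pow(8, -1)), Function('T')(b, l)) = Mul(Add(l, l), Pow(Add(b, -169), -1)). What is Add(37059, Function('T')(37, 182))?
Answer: Rational(3668113, 99) ≈ 37052.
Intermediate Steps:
Function('T')(b, l) = Mul(Rational(16, 3), l, Pow(Add(-169, b), -1)) (Function('T')(b, l) = Mul(Rational(8, 3), Mul(Add(l, l), Pow(Add(b, -169), -1))) = Mul(Rational(8, 3), Mul(Mul(2, l), Pow(Add(-169, b), -1))) = Mul(Rational(8, 3), Mul(2, l, Pow(Add(-169, b), -1))) = Mul(Rational(16, 3), l, Pow(Add(-169, b), -1)))
Add(37059, Function('T')(37, 182)) = Add(37059, Mul(Rational(16, 3), 182, Pow(Add(-169, 37), -1))) = Add(37059, Mul(Rational(16, 3), 182, Pow(-132, -1))) = Add(37059, Mul(Rational(16, 3), 182, Rational(-1, 132))) = Add(37059, Rational(-728, 99)) = Rational(3668113, 99)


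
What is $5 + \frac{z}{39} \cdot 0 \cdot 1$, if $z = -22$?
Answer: $5$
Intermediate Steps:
$5 + \frac{z}{39} \cdot 0 \cdot 1 = 5 + - \frac{22}{39} \cdot 0 \cdot 1 = 5 + \left(-22\right) \frac{1}{39} \cdot 0 = 5 - 0 = 5 + 0 = 5$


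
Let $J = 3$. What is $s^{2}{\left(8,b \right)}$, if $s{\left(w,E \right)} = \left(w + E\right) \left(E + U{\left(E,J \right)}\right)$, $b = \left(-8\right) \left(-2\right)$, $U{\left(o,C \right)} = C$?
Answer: $207936$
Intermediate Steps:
$b = 16$
$s{\left(w,E \right)} = \left(3 + E\right) \left(E + w\right)$ ($s{\left(w,E \right)} = \left(w + E\right) \left(E + 3\right) = \left(E + w\right) \left(3 + E\right) = \left(3 + E\right) \left(E + w\right)$)
$s^{2}{\left(8,b \right)} = \left(16^{2} + 3 \cdot 16 + 3 \cdot 8 + 16 \cdot 8\right)^{2} = \left(256 + 48 + 24 + 128\right)^{2} = 456^{2} = 207936$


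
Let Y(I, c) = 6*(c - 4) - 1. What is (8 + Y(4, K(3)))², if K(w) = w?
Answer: 1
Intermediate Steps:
Y(I, c) = -25 + 6*c (Y(I, c) = 6*(-4 + c) - 1 = (-24 + 6*c) - 1 = -25 + 6*c)
(8 + Y(4, K(3)))² = (8 + (-25 + 6*3))² = (8 + (-25 + 18))² = (8 - 7)² = 1² = 1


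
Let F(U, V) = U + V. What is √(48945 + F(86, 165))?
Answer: 14*√251 ≈ 221.80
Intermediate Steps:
√(48945 + F(86, 165)) = √(48945 + (86 + 165)) = √(48945 + 251) = √49196 = 14*√251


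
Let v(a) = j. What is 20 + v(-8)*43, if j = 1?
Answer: 63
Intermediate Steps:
v(a) = 1
20 + v(-8)*43 = 20 + 1*43 = 20 + 43 = 63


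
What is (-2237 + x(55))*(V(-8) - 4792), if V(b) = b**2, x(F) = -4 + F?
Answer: 10335408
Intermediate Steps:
(-2237 + x(55))*(V(-8) - 4792) = (-2237 + (-4 + 55))*((-8)**2 - 4792) = (-2237 + 51)*(64 - 4792) = -2186*(-4728) = 10335408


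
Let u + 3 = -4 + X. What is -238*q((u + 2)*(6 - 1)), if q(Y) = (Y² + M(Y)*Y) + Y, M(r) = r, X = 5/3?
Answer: -1154300/9 ≈ -1.2826e+5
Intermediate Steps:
X = 5/3 (X = 5*(⅓) = 5/3 ≈ 1.6667)
u = -16/3 (u = -3 + (-4 + 5/3) = -3 - 7/3 = -16/3 ≈ -5.3333)
q(Y) = Y + 2*Y² (q(Y) = (Y² + Y*Y) + Y = (Y² + Y²) + Y = 2*Y² + Y = Y + 2*Y²)
-238*q((u + 2)*(6 - 1)) = -238*(-16/3 + 2)*(6 - 1)*(1 + 2*((-16/3 + 2)*(6 - 1))) = -238*(-10/3*5)*(1 + 2*(-10/3*5)) = -(-11900)*(1 + 2*(-50/3))/3 = -(-11900)*(1 - 100/3)/3 = -(-11900)*(-97)/(3*3) = -238*4850/9 = -1154300/9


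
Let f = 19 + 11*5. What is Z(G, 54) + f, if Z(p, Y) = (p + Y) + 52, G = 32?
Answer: 212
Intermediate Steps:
Z(p, Y) = 52 + Y + p (Z(p, Y) = (Y + p) + 52 = 52 + Y + p)
f = 74 (f = 19 + 55 = 74)
Z(G, 54) + f = (52 + 54 + 32) + 74 = 138 + 74 = 212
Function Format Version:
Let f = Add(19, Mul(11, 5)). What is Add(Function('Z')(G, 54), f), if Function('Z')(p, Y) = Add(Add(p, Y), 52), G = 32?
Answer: 212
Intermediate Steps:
Function('Z')(p, Y) = Add(52, Y, p) (Function('Z')(p, Y) = Add(Add(Y, p), 52) = Add(52, Y, p))
f = 74 (f = Add(19, 55) = 74)
Add(Function('Z')(G, 54), f) = Add(Add(52, 54, 32), 74) = Add(138, 74) = 212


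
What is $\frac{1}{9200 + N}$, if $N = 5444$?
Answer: $\frac{1}{14644} \approx 6.8287 \cdot 10^{-5}$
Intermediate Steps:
$\frac{1}{9200 + N} = \frac{1}{9200 + 5444} = \frac{1}{14644}$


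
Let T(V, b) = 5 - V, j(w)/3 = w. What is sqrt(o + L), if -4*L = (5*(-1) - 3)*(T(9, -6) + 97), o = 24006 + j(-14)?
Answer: 5*sqrt(966) ≈ 155.40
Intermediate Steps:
j(w) = 3*w
o = 23964 (o = 24006 + 3*(-14) = 24006 - 42 = 23964)
L = 186 (L = -(5*(-1) - 3)*((5 - 1*9) + 97)/4 = -(-5 - 3)*((5 - 9) + 97)/4 = -(-2)*(-4 + 97) = -(-2)*93 = -1/4*(-744) = 186)
sqrt(o + L) = sqrt(23964 + 186) = sqrt(24150) = 5*sqrt(966)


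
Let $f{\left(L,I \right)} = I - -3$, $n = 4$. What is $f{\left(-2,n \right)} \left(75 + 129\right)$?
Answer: $1428$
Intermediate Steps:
$f{\left(L,I \right)} = 3 + I$ ($f{\left(L,I \right)} = I + 3 = 3 + I$)
$f{\left(-2,n \right)} \left(75 + 129\right) = \left(3 + 4\right) \left(75 + 129\right) = 7 \cdot 204 = 1428$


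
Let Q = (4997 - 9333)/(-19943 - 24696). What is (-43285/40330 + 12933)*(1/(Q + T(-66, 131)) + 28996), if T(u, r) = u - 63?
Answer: 17403494312654304501/46412530270 ≈ 3.7497e+8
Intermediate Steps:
Q = 4336/44639 (Q = -4336/(-44639) = -4336*(-1/44639) = 4336/44639 ≈ 0.097135)
T(u, r) = -63 + u
(-43285/40330 + 12933)*(1/(Q + T(-66, 131)) + 28996) = (-43285/40330 + 12933)*(1/(4336/44639 + (-63 - 66)) + 28996) = (-43285*1/40330 + 12933)*(1/(4336/44639 - 129) + 28996) = (-8657/8066 + 12933)*(1/(-5754095/44639) + 28996) = 104308921*(-44639/5754095 + 28996)/8066 = (104308921/8066)*(166845693981/5754095) = 17403494312654304501/46412530270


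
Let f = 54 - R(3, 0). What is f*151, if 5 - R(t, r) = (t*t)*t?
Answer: 11476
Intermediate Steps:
R(t, r) = 5 - t³ (R(t, r) = 5 - t*t*t = 5 - t²*t = 5 - t³)
f = 76 (f = 54 - (5 - 1*3³) = 54 - (5 - 1*27) = 54 - (5 - 27) = 54 - 1*(-22) = 54 + 22 = 76)
f*151 = 76*151 = 11476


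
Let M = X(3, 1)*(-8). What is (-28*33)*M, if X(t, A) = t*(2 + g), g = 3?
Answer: 110880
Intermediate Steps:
X(t, A) = 5*t (X(t, A) = t*(2 + 3) = t*5 = 5*t)
M = -120 (M = (5*3)*(-8) = 15*(-8) = -120)
(-28*33)*M = -28*33*(-120) = -924*(-120) = 110880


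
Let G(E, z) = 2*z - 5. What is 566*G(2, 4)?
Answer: 1698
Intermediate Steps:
G(E, z) = -5 + 2*z
566*G(2, 4) = 566*(-5 + 2*4) = 566*(-5 + 8) = 566*3 = 1698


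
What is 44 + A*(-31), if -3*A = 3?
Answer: 75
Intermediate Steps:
A = -1 (A = -⅓*3 = -1)
44 + A*(-31) = 44 - 1*(-31) = 44 + 31 = 75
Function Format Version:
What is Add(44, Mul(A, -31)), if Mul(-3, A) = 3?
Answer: 75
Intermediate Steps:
A = -1 (A = Mul(Rational(-1, 3), 3) = -1)
Add(44, Mul(A, -31)) = Add(44, Mul(-1, -31)) = Add(44, 31) = 75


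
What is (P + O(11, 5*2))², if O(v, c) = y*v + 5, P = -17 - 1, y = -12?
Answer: 21025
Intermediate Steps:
P = -18
O(v, c) = 5 - 12*v (O(v, c) = -12*v + 5 = 5 - 12*v)
(P + O(11, 5*2))² = (-18 + (5 - 12*11))² = (-18 + (5 - 132))² = (-18 - 127)² = (-145)² = 21025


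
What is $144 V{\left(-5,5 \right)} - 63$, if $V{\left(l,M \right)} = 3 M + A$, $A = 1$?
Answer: $2241$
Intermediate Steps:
$V{\left(l,M \right)} = 1 + 3 M$ ($V{\left(l,M \right)} = 3 M + 1 = 1 + 3 M$)
$144 V{\left(-5,5 \right)} - 63 = 144 \left(1 + 3 \cdot 5\right) - 63 = 144 \left(1 + 15\right) - 63 = 144 \cdot 16 - 63 = 2304 - 63 = 2241$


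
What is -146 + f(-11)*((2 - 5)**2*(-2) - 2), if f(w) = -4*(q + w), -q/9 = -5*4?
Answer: 13374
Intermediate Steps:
q = 180 (q = -(-45)*4 = -9*(-20) = 180)
f(w) = -720 - 4*w (f(w) = -4*(180 + w) = -720 - 4*w)
-146 + f(-11)*((2 - 5)**2*(-2) - 2) = -146 + (-720 - 4*(-11))*((2 - 5)**2*(-2) - 2) = -146 + (-720 + 44)*((-3)**2*(-2) - 2) = -146 - 676*(9*(-2) - 2) = -146 - 676*(-18 - 2) = -146 - 676*(-20) = -146 + 13520 = 13374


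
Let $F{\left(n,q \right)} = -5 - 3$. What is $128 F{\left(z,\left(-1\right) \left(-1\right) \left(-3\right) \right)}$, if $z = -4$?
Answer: $-1024$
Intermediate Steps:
$F{\left(n,q \right)} = -8$ ($F{\left(n,q \right)} = -5 - 3 = -8$)
$128 F{\left(z,\left(-1\right) \left(-1\right) \left(-3\right) \right)} = 128 \left(-8\right) = -1024$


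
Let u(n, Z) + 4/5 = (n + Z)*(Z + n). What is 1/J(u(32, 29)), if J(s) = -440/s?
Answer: -1691/200 ≈ -8.4550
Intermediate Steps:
u(n, Z) = -⅘ + (Z + n)² (u(n, Z) = -⅘ + (n + Z)*(Z + n) = -⅘ + (Z + n)*(Z + n) = -⅘ + (Z + n)²)
1/J(u(32, 29)) = 1/(-440/(-⅘ + (29 + 32)²)) = 1/(-440/(-⅘ + 61²)) = 1/(-440/(-⅘ + 3721)) = 1/(-440/18601/5) = 1/(-440*5/18601) = 1/(-200/1691) = -1691/200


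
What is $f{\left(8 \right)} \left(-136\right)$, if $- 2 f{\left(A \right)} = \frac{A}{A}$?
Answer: $68$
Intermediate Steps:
$f{\left(A \right)} = - \frac{1}{2}$ ($f{\left(A \right)} = - \frac{A \frac{1}{A}}{2} = \left(- \frac{1}{2}\right) 1 = - \frac{1}{2}$)
$f{\left(8 \right)} \left(-136\right) = \left(- \frac{1}{2}\right) \left(-136\right) = 68$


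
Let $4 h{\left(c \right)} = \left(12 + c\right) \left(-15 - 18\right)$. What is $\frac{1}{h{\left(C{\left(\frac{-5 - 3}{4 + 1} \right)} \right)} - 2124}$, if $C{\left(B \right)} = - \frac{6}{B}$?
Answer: $- \frac{16}{36063} \approx -0.00044367$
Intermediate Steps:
$h{\left(c \right)} = -99 - \frac{33 c}{4}$ ($h{\left(c \right)} = \frac{\left(12 + c\right) \left(-15 - 18\right)}{4} = \frac{\left(12 + c\right) \left(-33\right)}{4} = \frac{-396 - 33 c}{4} = -99 - \frac{33 c}{4}$)
$\frac{1}{h{\left(C{\left(\frac{-5 - 3}{4 + 1} \right)} \right)} - 2124} = \frac{1}{\left(-99 - \frac{33 \left(- \frac{6}{\left(-5 - 3\right) \frac{1}{4 + 1}}\right)}{4}\right) - 2124} = \frac{1}{\left(-99 - \frac{33 \left(- \frac{6}{\left(-8\right) \frac{1}{5}}\right)}{4}\right) - 2124} = \frac{1}{\left(-99 - \frac{33 \left(- \frac{6}{- \frac{8}{5}}\right)}{4}\right) - 2124} = \frac{1}{\left(-99 - \frac{33 \left(\left(-6\right) \left(- \frac{5}{8}\right)\right)}{4}\right) - 2124} = \frac{1}{\left(-99 - \frac{495}{16}\right) - 2124} = \frac{1}{- \frac{2079}{16} - 2124} = \frac{1}{- \frac{36063}{16}} = - \frac{16}{36063}$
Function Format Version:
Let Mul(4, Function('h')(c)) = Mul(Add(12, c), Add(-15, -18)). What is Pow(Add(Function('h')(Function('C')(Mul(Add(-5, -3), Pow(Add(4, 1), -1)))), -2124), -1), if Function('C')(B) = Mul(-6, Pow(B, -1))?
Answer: Rational(-16, 36063) ≈ -0.00044367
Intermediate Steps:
Function('h')(c) = Add(-99, Mul(Rational(-33, 4), c)) (Function('h')(c) = Mul(Rational(1, 4), Mul(Add(12, c), Add(-15, -18))) = Mul(Rational(1, 4), Mul(Add(12, c), -33)) = Mul(Rational(1, 4), Add(-396, Mul(-33, c))) = Add(-99, Mul(Rational(-33, 4), c)))
Pow(Add(Function('h')(Function('C')(Mul(Add(-5, -3), Pow(Add(4, 1), -1)))), -2124), -1) = Pow(Add(Add(-99, Mul(Rational(-33, 4), Mul(-6, Pow(Mul(Add(-5, -3), Pow(Add(4, 1), -1)), -1)))), -2124), -1) = Pow(Add(Add(-99, Mul(Rational(-33, 4), Mul(-6, Pow(Mul(-8, Pow(5, -1)), -1)))), -2124), -1) = Pow(Add(Add(-99, Mul(Rational(-33, 4), Mul(-6, Pow(Mul(-8, Rational(1, 5)), -1)))), -2124), -1) = Pow(Add(Add(-99, Mul(Rational(-33, 4), Mul(-6, Pow(Rational(-8, 5), -1)))), -2124), -1) = Pow(Add(Add(-99, Mul(Rational(-33, 4), Mul(-6, Rational(-5, 8)))), -2124), -1) = Pow(Add(Add(-99, Mul(Rational(-33, 4), Rational(15, 4))), -2124), -1) = Pow(Add(Add(-99, Rational(-495, 16)), -2124), -1) = Pow(Add(Rational(-2079, 16), -2124), -1) = Pow(Rational(-36063, 16), -1) = Rational(-16, 36063)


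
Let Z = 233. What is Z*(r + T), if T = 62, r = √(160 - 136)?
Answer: 14446 + 466*√6 ≈ 15587.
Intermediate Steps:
r = 2*√6 (r = √24 = 2*√6 ≈ 4.8990)
Z*(r + T) = 233*(2*√6 + 62) = 233*(62 + 2*√6) = 14446 + 466*√6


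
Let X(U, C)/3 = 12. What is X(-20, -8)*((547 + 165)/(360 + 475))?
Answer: 25632/835 ≈ 30.697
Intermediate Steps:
X(U, C) = 36 (X(U, C) = 3*12 = 36)
X(-20, -8)*((547 + 165)/(360 + 475)) = 36*((547 + 165)/(360 + 475)) = 36*(712/835) = 25632/835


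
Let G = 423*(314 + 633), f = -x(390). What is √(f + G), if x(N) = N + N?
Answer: √399801 ≈ 632.30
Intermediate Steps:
x(N) = 2*N
f = -780 (f = -2*390 = -1*780 = -780)
G = 400581 (G = 423*947 = 400581)
√(f + G) = √(-780 + 400581) = √399801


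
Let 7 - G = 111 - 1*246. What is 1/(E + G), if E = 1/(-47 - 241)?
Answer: 288/40895 ≈ 0.0070424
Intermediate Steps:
E = -1/288 (E = 1/(-288) = -1/288 ≈ -0.0034722)
G = 142 (G = 7 - (111 - 1*246) = 7 - (111 - 246) = 7 - 1*(-135) = 7 + 135 = 142)
1/(E + G) = 1/(-1/288 + 142) = 1/(40895/288) = 288/40895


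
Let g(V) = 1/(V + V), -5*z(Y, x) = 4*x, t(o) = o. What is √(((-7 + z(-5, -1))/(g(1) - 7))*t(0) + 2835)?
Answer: 9*√35 ≈ 53.245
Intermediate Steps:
z(Y, x) = -4*x/5
g(V) = 1/(2*V)
√(((-7 + z(-5, -1))/(g(1) - 7))*t(0) + 2835) = √(((-7 - ⅘*(-1))/((½)/1 - 7))*0 + 2835) = √(((-7 + ⅘)/((½)*1 - 7))*0 + 2835) = √(-31/(5*(½ - 7))*0 + 2835) = √(-31/(5*(-13/2))*0 + 2835) = √(-31/5*(-2/13)*0 + 2835) = √((62/65)*0 + 2835) = √(0 + 2835) = √2835 = 9*√35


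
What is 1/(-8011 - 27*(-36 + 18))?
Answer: -1/7525 ≈ -0.00013289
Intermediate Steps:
1/(-8011 - 27*(-36 + 18)) = 1/(-8011 - 27*(-18)) = 1/(-8011 + 486) = 1/(-7525) = -1/7525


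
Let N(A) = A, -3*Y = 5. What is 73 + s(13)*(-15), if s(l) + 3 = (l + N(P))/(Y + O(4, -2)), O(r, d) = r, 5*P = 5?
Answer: 28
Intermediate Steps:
P = 1 (P = (⅕)*5 = 1)
Y = -5/3 (Y = -⅓*5 = -5/3 ≈ -1.6667)
s(l) = -18/7 + 3*l/7 (s(l) = -3 + (l + 1)/(-5/3 + 4) = -3 + (1 + l)/(7/3) = -3 + (1 + l)*(3/7) = -3 + (3/7 + 3*l/7) = -18/7 + 3*l/7)
73 + s(13)*(-15) = 73 + (-18/7 + (3/7)*13)*(-15) = 73 + (-18/7 + 39/7)*(-15) = 73 + 3*(-15) = 73 - 45 = 28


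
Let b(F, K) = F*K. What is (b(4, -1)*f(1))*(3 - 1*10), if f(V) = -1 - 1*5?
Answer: -168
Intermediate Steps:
f(V) = -6 (f(V) = -1 - 5 = -6)
(b(4, -1)*f(1))*(3 - 1*10) = ((4*(-1))*(-6))*(3 - 1*10) = (-4*(-6))*(3 - 10) = 24*(-7) = -168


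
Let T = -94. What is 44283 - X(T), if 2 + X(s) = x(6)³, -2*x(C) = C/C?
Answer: 354281/8 ≈ 44285.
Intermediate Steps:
x(C) = -½ (x(C) = -C/(2*C) = -½*1 = -½)
X(s) = -17/8 (X(s) = -2 + (-½)³ = -2 - ⅛ = -17/8)
44283 - X(T) = 44283 - 1*(-17/8) = 44283 + 17/8 = 354281/8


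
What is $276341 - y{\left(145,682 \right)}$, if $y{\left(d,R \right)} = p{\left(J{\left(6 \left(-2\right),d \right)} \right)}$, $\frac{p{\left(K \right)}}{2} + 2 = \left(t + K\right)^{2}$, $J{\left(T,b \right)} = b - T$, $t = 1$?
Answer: $226417$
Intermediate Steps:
$p{\left(K \right)} = -4 + 2 \left(1 + K\right)^{2}$
$y{\left(d,R \right)} = -4 + 2 \left(13 + d\right)^{2}$ ($y{\left(d,R \right)} = -4 + 2 \left(1 + \left(d - 6 \left(-2\right)\right)\right)^{2} = -4 + 2 \left(1 + \left(d - -12\right)\right)^{2} = -4 + 2 \left(1 + \left(d + 12\right)\right)^{2} = -4 + 2 \left(1 + \left(12 + d\right)\right)^{2} = -4 + 2 \left(13 + d\right)^{2}$)
$276341 - y{\left(145,682 \right)} = 276341 - \left(-4 + 2 \left(13 + 145\right)^{2}\right) = 276341 - \left(-4 + 2 \cdot 158^{2}\right) = 276341 - \left(-4 + 2 \cdot 24964\right) = 276341 - \left(-4 + 49928\right) = 276341 - 49924 = 226417$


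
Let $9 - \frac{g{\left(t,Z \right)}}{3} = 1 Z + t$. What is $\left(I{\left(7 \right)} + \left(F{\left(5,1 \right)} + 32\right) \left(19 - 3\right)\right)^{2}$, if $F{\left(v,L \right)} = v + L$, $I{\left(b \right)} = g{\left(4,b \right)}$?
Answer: $362404$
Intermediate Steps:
$g{\left(t,Z \right)} = 27 - 3 Z - 3 t$ ($g{\left(t,Z \right)} = 27 - 3 \left(1 Z + t\right) = 27 - 3 \left(Z + t\right) = 27 - \left(3 Z + 3 t\right) = 27 - 3 Z - 3 t$)
$I{\left(b \right)} = 15 - 3 b$ ($I{\left(b \right)} = 27 - 3 b - 12 = 15 - 3 b$)
$F{\left(v,L \right)} = L + v$
$\left(I{\left(7 \right)} + \left(F{\left(5,1 \right)} + 32\right) \left(19 - 3\right)\right)^{2} = \left(\left(15 - 21\right) + \left(\left(1 + 5\right) + 32\right) \left(19 - 3\right)\right)^{2} = \left(\left(15 - 21\right) + \left(6 + 32\right) 16\right)^{2} = \left(-6 + 38 \cdot 16\right)^{2} = \left(-6 + 608\right)^{2} = 602^{2} = 362404$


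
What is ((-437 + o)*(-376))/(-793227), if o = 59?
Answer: -47376/264409 ≈ -0.17918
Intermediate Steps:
((-437 + o)*(-376))/(-793227) = ((-437 + 59)*(-376))/(-793227) = -378*(-376)*(-1/793227) = 142128*(-1/793227) = -47376/264409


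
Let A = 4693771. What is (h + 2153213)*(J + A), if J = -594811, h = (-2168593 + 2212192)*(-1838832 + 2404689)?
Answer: 101133445608941760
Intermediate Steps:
h = 24670799343 (h = 43599*565857 = 24670799343)
(h + 2153213)*(J + A) = (24670799343 + 2153213)*(-594811 + 4693771) = 24672952556*4098960 = 101133445608941760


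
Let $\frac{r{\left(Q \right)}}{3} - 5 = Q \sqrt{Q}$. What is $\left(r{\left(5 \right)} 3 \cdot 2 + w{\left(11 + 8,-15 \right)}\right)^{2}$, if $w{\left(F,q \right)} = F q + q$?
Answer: $84600 - 37800 \sqrt{5} \approx 76.63$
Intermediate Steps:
$r{\left(Q \right)} = 15 + 3 Q^{\frac{3}{2}}$ ($r{\left(Q \right)} = 15 + 3 Q \sqrt{Q} = 15 + 3 Q^{\frac{3}{2}}$)
$w{\left(F,q \right)} = q + F q$
$\left(r{\left(5 \right)} 3 \cdot 2 + w{\left(11 + 8,-15 \right)}\right)^{2} = \left(\left(15 + 3 \cdot 5^{\frac{3}{2}}\right) 3 \cdot 2 - 15 \left(1 + \left(11 + 8\right)\right)\right)^{2} = \left(\left(15 + 3 \cdot 5 \sqrt{5}\right) 3 \cdot 2 - 15 \left(1 + 19\right)\right)^{2} = \left(\left(15 + 15 \sqrt{5}\right) 3 \cdot 2 - 300\right)^{2} = \left(\left(45 + 45 \sqrt{5}\right) 2 - 300\right)^{2} = \left(\left(90 + 90 \sqrt{5}\right) - 300\right)^{2} = \left(-210 + 90 \sqrt{5}\right)^{2}$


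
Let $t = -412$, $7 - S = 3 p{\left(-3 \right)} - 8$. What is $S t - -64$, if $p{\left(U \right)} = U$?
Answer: $-9824$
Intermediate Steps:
$S = 24$ ($S = 7 - \left(3 \left(-3\right) - 8\right) = 7 - \left(-9 - 8\right) = 7 - -17 = 7 + 17 = 24$)
$S t - -64 = 24 \left(-412\right) - -64 = -9888 + 64 = -9824$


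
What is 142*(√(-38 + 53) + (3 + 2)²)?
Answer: 3550 + 142*√15 ≈ 4100.0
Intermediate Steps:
142*(√(-38 + 53) + (3 + 2)²) = 142*(√15 + 5²) = 142*(√15 + 25) = 142*(25 + √15) = 3550 + 142*√15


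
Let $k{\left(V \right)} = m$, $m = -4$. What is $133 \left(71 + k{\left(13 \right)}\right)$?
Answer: $8911$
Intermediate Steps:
$k{\left(V \right)} = -4$
$133 \left(71 + k{\left(13 \right)}\right) = 133 \left(71 - 4\right) = 133 \cdot 67 = 8911$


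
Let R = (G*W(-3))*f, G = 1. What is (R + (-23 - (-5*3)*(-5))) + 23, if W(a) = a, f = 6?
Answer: -93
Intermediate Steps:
R = -18 (R = (1*(-3))*6 = -3*6 = -18)
(R + (-23 - (-5*3)*(-5))) + 23 = (-18 + (-23 - (-5*3)*(-5))) + 23 = (-18 + (-23 - (-15)*(-5))) + 23 = (-18 + (-23 - 1*75)) + 23 = (-18 + (-23 - 75)) + 23 = (-18 - 98) + 23 = -116 + 23 = -93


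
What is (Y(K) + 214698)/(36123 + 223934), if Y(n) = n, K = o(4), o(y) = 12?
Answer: 214710/260057 ≈ 0.82563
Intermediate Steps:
K = 12
(Y(K) + 214698)/(36123 + 223934) = (12 + 214698)/(36123 + 223934) = 214710/260057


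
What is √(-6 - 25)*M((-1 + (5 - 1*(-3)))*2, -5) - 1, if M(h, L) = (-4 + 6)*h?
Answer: -1 + 28*I*√31 ≈ -1.0 + 155.9*I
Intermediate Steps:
M(h, L) = 2*h
√(-6 - 25)*M((-1 + (5 - 1*(-3)))*2, -5) - 1 = √(-6 - 25)*(2*((-1 + (5 - 1*(-3)))*2)) - 1 = √(-31)*(2*((-1 + (5 + 3))*2)) - 1 = (I*√31)*(2*((-1 + 8)*2)) - 1 = (I*√31)*(2*(7*2)) - 1 = (I*√31)*(2*14) - 1 = (I*√31)*28 - 1 = 28*I*√31 - 1 = -1 + 28*I*√31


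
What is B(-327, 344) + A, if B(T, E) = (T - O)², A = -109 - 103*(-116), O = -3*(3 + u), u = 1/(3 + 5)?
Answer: 7214377/64 ≈ 1.1272e+5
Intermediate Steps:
u = ⅛ (u = 1/8 = ⅛ ≈ 0.12500)
O = -75/8 (O = -3*(3 + ⅛) = -3*25/8 = -75/8 ≈ -9.3750)
A = 11839 (A = -109 + 11948 = 11839)
B(T, E) = (75/8 + T)² (B(T, E) = (T - 1*(-75/8))² = (T + 75/8)² = (75/8 + T)²)
B(-327, 344) + A = (75 + 8*(-327))²/64 + 11839 = (75 - 2616)²/64 + 11839 = (1/64)*(-2541)² + 11839 = (1/64)*6456681 + 11839 = 6456681/64 + 11839 = 7214377/64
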